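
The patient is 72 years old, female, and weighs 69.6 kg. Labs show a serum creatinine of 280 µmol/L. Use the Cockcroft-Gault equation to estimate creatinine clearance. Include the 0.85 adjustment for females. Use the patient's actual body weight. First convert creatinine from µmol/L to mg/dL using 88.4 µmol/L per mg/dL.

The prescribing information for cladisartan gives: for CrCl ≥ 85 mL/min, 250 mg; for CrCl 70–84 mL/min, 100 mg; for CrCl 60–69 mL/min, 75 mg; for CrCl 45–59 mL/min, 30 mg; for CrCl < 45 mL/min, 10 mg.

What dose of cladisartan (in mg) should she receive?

SCr = 280 / 88.4 = 3.167 mg/dL
CrCl = (140 − 72) × 69.6 / (72 × 3.167) × 0.85 = 4732.8 / 228.02 × 0.85 ≈ 17.6 mL/min
CrCl ≈ 18 mL/min → bracket < 45 mL/min.
Dose for this bracket: 10 mg.

10 mg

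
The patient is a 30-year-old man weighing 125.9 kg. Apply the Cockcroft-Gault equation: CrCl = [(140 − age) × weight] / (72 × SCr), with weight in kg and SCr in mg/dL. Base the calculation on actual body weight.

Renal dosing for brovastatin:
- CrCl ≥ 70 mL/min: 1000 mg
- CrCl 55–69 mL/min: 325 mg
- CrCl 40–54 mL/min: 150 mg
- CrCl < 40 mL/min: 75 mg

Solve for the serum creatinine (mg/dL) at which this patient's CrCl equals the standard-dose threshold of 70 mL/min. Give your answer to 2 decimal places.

Standard dose requires CrCl ≥ 70 mL/min.
Set (140 − 30) × 125.9 / (72 × SCr) = 70
SCr = (140 − 30) × 125.9 / (72 × 70) = 2.748 mg/dL

2.75 mg/dL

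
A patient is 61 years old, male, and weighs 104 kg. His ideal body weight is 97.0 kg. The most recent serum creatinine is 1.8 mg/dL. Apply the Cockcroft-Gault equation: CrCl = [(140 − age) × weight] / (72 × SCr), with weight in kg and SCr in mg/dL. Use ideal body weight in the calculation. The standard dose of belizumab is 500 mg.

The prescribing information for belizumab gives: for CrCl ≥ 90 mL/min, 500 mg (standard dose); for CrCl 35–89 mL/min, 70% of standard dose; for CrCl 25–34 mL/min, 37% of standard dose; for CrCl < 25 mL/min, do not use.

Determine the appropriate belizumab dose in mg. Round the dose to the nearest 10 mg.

CrCl = (140 − 61) × 97 / (72 × 1.8) = 7663.0 / 129.60 ≈ 59.1 mL/min
CrCl ≈ 59 mL/min → bracket 35–89 mL/min.
70% of 500 mg = 350 mg

350 mg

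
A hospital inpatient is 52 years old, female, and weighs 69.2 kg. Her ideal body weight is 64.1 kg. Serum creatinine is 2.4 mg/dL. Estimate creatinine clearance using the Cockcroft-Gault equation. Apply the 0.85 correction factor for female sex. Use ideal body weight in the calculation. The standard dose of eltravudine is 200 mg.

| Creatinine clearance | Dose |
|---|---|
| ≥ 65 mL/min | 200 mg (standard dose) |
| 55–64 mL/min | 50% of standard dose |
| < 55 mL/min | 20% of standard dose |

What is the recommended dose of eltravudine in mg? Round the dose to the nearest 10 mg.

40 mg

CrCl = (140 − 52) × 64.1 / (72 × 2.4) × 0.85 = 5640.8 / 172.80 × 0.85 ≈ 27.7 mL/min
CrCl ≈ 28 mL/min → bracket < 55 mL/min.
20% of 200 mg = 40 mg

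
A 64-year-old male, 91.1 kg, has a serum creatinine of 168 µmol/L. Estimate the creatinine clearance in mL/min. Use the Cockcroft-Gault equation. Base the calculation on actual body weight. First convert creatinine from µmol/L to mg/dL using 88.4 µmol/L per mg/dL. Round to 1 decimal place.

50.6 mL/min

SCr = 168 / 88.4 = 1.9 mg/dL
CrCl = (140 − 64) × 91.1 / (72 × 1.9) = 6923.6 / 136.80 ≈ 50.6 mL/min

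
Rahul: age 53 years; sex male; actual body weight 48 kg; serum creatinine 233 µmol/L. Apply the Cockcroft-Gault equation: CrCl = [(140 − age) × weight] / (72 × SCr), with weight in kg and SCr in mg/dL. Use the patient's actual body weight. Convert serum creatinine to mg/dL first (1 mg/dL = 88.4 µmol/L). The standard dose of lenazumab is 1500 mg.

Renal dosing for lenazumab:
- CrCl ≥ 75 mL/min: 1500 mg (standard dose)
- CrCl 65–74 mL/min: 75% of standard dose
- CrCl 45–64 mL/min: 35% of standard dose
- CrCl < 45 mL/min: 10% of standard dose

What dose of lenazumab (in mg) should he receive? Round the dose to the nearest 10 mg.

SCr = 233 / 88.4 = 2.636 mg/dL
CrCl = (140 − 53) × 48 / (72 × 2.636) = 4176.0 / 189.79 ≈ 22.0 mL/min
CrCl ≈ 22 mL/min → bracket < 45 mL/min.
10% of 1500 mg = 150 mg

150 mg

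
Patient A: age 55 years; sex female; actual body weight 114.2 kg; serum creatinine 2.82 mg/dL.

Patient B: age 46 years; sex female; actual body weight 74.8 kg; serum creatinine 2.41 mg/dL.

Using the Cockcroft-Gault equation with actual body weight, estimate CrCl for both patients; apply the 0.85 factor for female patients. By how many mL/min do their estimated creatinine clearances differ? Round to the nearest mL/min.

6 mL/min

Patient A: CrCl = (140 − 55) × 114.2 / (72 × 2.82) × 0.85 = 9707.0 / 203.04 × 0.85 ≈ 40.6 mL/min
Patient B: CrCl = (140 − 46) × 74.8 / (72 × 2.41) × 0.85 = 7031.2 / 173.52 × 0.85 ≈ 34.4 mL/min
|40.6 − 34.4| = 6.2 mL/min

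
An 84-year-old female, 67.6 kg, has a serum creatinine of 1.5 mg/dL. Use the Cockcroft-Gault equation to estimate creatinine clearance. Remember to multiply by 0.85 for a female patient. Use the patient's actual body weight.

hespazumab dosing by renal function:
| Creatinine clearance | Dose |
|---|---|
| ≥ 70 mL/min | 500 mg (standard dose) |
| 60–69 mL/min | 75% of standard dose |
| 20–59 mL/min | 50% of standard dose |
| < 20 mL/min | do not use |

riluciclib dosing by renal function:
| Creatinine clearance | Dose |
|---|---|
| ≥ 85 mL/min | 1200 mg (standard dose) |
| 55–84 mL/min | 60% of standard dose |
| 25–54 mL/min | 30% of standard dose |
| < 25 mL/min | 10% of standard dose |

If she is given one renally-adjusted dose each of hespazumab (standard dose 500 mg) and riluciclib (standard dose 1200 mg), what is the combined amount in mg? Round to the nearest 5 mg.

610 mg

CrCl = (140 − 84) × 67.6 / (72 × 1.5) × 0.85 = 3785.6 / 108.00 × 0.85 ≈ 29.8 mL/min
CrCl ≈ 30 mL/min.
hespazumab: 20–59 mL/min → 50% of 500 mg = 250 mg.
riluciclib: 25–54 mL/min → 30% of 1200 mg = 360 mg.
Total = 250 + 360 = 610 mg.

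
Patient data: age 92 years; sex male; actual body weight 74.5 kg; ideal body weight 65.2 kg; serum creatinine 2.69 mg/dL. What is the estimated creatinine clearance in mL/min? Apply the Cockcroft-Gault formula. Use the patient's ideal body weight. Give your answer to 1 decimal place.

16.2 mL/min

CrCl = (140 − 92) × 65.2 / (72 × 2.69) = 3129.6 / 193.68 ≈ 16.2 mL/min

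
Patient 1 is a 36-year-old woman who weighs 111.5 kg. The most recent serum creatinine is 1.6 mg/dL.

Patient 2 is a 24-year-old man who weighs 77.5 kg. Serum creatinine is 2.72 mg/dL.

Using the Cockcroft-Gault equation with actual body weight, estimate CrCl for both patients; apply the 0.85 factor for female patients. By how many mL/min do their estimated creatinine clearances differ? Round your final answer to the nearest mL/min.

Patient 1: CrCl = (140 − 36) × 111.5 / (72 × 1.6) × 0.85 = 11596.0 / 115.20 × 0.85 ≈ 85.6 mL/min
Patient 2: CrCl = (140 − 24) × 77.5 / (72 × 2.72) = 8990.0 / 195.84 ≈ 45.9 mL/min
|85.6 − 45.9| = 39.7 mL/min

40 mL/min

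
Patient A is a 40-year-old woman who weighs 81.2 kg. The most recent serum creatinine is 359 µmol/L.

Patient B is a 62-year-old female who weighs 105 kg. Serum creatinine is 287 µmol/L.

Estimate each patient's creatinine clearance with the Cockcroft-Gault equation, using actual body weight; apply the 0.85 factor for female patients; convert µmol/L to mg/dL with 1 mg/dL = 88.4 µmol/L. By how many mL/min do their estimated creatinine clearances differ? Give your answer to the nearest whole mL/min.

6 mL/min

Patient A: SCr = 359 / 88.4 = 4.061 mg/dL
Patient A: CrCl = (140 − 40) × 81.2 / (72 × 4.061) × 0.85 = 8120.0 / 292.39 × 0.85 ≈ 23.6 mL/min
Patient B: SCr = 287 / 88.4 = 3.247 mg/dL
Patient B: CrCl = (140 − 62) × 105 / (72 × 3.247) × 0.85 = 8190.0 / 233.78 × 0.85 ≈ 29.8 mL/min
|23.6 − 29.8| = 6.2 mL/min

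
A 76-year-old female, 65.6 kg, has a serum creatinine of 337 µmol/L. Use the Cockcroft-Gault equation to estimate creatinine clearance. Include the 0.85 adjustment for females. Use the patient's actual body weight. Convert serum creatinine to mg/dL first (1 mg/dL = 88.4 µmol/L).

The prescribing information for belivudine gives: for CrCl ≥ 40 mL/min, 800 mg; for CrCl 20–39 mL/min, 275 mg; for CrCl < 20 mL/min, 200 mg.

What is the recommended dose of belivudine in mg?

200 mg

SCr = 337 / 88.4 = 3.812 mg/dL
CrCl = (140 − 76) × 65.6 / (72 × 3.812) × 0.85 = 4198.4 / 274.46 × 0.85 ≈ 13.0 mL/min
CrCl ≈ 13 mL/min → bracket < 20 mL/min.
Dose for this bracket: 200 mg.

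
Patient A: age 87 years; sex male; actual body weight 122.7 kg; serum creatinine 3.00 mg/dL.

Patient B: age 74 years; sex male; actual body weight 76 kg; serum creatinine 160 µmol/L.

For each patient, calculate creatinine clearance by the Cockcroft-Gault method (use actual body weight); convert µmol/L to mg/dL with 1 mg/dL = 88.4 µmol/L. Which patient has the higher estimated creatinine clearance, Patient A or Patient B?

Patient B

Patient A: CrCl = (140 − 87) × 122.7 / (72 × 3) = 6503.1 / 216.00 ≈ 30.1 mL/min
Patient B: SCr = 160 / 88.4 = 1.81 mg/dL
Patient B: CrCl = (140 − 74) × 76 / (72 × 1.81) = 5016.0 / 130.32 ≈ 38.5 mL/min
30.1 vs 38.5 mL/min → Patient B is higher.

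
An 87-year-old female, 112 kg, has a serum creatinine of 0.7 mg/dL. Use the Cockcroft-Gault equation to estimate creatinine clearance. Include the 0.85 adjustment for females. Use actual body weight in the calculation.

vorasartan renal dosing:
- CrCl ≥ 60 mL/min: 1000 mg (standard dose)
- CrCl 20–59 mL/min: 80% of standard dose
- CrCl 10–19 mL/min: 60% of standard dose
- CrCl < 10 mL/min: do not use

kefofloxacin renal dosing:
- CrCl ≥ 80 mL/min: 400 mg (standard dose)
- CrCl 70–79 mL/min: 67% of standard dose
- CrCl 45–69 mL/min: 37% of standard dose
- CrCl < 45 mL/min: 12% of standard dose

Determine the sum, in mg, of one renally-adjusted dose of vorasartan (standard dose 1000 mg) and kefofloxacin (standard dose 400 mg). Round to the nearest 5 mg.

CrCl = (140 − 87) × 112 / (72 × 0.7) × 0.85 = 5936.0 / 50.40 × 0.85 ≈ 100.1 mL/min
CrCl ≈ 100 mL/min.
vorasartan: ≥ 60 mL/min → 100% of 1000 mg = 1000 mg.
kefofloxacin: ≥ 80 mL/min → 100% of 400 mg = 400 mg.
Total = 1000 + 400 = 1400 mg.

1400 mg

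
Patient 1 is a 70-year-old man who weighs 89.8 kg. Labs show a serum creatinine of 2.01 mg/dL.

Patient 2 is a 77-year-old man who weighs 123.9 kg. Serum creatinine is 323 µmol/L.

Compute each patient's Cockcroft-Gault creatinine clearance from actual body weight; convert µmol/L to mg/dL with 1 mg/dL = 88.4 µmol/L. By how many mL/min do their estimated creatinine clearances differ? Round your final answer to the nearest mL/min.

Patient 1: CrCl = (140 − 70) × 89.8 / (72 × 2.01) = 6286.0 / 144.72 ≈ 43.4 mL/min
Patient 2: SCr = 323 / 88.4 = 3.654 mg/dL
Patient 2: CrCl = (140 − 77) × 123.9 / (72 × 3.654) = 7805.7 / 263.09 ≈ 29.7 mL/min
|43.4 − 29.7| = 13.7 mL/min

14 mL/min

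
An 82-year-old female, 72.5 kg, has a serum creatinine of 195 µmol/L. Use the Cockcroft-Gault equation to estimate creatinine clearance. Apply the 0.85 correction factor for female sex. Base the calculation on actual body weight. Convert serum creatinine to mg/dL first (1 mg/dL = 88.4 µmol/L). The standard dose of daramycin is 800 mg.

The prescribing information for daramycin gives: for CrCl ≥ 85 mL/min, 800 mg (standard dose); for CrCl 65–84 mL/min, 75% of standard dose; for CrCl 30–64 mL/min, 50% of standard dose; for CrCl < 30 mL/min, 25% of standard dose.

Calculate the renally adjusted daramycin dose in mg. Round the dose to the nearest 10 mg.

SCr = 195 / 88.4 = 2.206 mg/dL
CrCl = (140 − 82) × 72.5 / (72 × 2.206) × 0.85 = 4205.0 / 158.83 × 0.85 ≈ 22.5 mL/min
CrCl ≈ 23 mL/min → bracket < 30 mL/min.
25% of 800 mg = 200 mg

200 mg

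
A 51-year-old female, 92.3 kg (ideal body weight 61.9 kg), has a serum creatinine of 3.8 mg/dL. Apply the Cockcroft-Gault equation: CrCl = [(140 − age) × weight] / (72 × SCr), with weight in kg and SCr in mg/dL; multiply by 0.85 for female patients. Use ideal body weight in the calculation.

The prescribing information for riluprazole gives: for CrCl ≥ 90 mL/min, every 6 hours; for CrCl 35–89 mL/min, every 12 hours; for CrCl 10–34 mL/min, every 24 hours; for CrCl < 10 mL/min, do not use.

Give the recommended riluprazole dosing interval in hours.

every 24 hours

CrCl = (140 − 51) × 61.9 / (72 × 3.8) × 0.85 = 5509.1 / 273.60 × 0.85 ≈ 17.1 mL/min
CrCl ≈ 17 mL/min → bracket 10–34 mL/min → every 24 hours.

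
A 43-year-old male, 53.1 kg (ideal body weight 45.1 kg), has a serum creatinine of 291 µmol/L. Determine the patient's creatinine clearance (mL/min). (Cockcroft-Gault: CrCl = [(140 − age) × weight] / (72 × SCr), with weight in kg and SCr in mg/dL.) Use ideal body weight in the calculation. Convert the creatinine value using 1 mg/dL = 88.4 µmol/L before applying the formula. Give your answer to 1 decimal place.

18.5 mL/min

SCr = 291 / 88.4 = 3.292 mg/dL
CrCl = (140 − 43) × 45.1 / (72 × 3.292) = 4374.7 / 237.02 ≈ 18.5 mL/min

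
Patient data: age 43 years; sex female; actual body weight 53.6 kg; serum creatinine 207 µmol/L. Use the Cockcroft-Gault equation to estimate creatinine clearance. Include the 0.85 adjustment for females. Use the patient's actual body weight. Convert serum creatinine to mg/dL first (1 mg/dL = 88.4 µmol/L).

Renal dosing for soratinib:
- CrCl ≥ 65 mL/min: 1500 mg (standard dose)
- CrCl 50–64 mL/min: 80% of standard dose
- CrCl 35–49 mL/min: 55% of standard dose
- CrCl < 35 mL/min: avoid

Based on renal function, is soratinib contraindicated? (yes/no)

yes

SCr = 207 / 88.4 = 2.342 mg/dL
CrCl = (140 − 43) × 53.6 / (72 × 2.342) × 0.85 = 5199.2 / 168.62 × 0.85 ≈ 26.2 mL/min
CrCl ≈ 26 mL/min, which is < 35 mL/min.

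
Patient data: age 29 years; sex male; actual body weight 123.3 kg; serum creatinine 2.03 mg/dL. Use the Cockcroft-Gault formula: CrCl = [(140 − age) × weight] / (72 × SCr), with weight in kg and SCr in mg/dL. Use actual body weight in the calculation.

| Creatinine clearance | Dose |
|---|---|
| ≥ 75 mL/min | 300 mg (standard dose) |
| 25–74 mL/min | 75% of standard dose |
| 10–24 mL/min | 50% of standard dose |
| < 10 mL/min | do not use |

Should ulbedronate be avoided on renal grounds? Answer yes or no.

CrCl = (140 − 29) × 123.3 / (72 × 2.03) = 13686.3 / 146.16 ≈ 93.6 mL/min
CrCl ≈ 94 mL/min, which is ≥ 10 mL/min.

no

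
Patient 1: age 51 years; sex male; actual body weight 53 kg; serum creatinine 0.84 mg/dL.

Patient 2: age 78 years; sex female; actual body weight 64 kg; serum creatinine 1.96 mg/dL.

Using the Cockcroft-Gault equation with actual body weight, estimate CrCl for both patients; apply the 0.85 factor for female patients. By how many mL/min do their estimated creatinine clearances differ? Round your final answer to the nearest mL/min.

54 mL/min

Patient 1: CrCl = (140 − 51) × 53 / (72 × 0.84) = 4717.0 / 60.48 ≈ 78.0 mL/min
Patient 2: CrCl = (140 − 78) × 64 / (72 × 1.96) × 0.85 = 3968.0 / 141.12 × 0.85 ≈ 23.9 mL/min
|78.0 − 23.9| = 54.1 mL/min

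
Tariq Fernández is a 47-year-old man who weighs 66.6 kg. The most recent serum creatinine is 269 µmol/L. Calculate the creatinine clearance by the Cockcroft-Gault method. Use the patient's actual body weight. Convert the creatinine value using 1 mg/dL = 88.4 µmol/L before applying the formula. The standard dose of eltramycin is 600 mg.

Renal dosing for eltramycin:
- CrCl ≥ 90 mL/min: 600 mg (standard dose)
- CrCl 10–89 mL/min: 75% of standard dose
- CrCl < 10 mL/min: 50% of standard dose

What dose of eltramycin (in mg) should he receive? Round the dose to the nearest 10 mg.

450 mg

SCr = 269 / 88.4 = 3.043 mg/dL
CrCl = (140 − 47) × 66.6 / (72 × 3.043) = 6193.8 / 219.10 ≈ 28.3 mL/min
CrCl ≈ 28 mL/min → bracket 10–89 mL/min.
75% of 600 mg = 450 mg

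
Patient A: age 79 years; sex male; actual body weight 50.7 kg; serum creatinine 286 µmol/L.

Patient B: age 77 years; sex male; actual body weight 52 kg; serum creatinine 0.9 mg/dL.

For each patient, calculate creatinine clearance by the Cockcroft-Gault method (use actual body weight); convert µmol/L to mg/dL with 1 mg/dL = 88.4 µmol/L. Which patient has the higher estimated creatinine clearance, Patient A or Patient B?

Patient A: SCr = 286 / 88.4 = 3.235 mg/dL
Patient A: CrCl = (140 − 79) × 50.7 / (72 × 3.235) = 3092.7 / 232.92 ≈ 13.3 mL/min
Patient B: CrCl = (140 − 77) × 52 / (72 × 0.9) = 3276.0 / 64.80 ≈ 50.6 mL/min
13.3 vs 50.6 mL/min → Patient B is higher.

Patient B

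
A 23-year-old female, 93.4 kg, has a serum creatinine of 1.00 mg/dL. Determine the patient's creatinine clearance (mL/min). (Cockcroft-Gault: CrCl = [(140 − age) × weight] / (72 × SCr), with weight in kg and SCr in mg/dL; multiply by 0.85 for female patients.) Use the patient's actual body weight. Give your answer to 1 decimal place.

129.0 mL/min

CrCl = (140 − 23) × 93.4 / (72 × 1) × 0.85 = 10927.8 / 72.00 × 0.85 ≈ 129.0 mL/min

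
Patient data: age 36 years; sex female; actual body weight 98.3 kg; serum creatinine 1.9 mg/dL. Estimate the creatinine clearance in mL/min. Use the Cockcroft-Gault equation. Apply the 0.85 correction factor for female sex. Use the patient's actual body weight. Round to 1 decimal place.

CrCl = (140 − 36) × 98.3 / (72 × 1.9) × 0.85 = 10223.2 / 136.80 × 0.85 ≈ 63.5 mL/min

63.5 mL/min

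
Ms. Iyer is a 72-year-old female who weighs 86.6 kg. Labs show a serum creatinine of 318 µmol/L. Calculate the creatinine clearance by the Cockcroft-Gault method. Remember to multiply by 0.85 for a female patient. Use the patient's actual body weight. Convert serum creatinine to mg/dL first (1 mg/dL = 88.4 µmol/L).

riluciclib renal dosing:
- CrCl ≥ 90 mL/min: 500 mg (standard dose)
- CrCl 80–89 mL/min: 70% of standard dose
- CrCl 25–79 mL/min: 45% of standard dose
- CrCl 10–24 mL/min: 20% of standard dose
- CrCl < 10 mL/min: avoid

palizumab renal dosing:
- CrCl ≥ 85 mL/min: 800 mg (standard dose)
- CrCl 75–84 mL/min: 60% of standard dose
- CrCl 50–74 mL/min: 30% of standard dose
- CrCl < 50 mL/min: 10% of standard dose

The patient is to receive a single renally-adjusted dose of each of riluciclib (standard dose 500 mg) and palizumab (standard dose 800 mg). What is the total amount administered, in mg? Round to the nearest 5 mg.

SCr = 318 / 88.4 = 3.597 mg/dL
CrCl = (140 − 72) × 86.6 / (72 × 3.597) × 0.85 = 5888.8 / 258.98 × 0.85 ≈ 19.3 mL/min
CrCl ≈ 19 mL/min.
riluciclib: 10–24 mL/min → 20% of 500 mg = 100 mg.
palizumab: < 50 mL/min → 10% of 800 mg = 80 mg.
Total = 100 + 80 = 180 mg.

180 mg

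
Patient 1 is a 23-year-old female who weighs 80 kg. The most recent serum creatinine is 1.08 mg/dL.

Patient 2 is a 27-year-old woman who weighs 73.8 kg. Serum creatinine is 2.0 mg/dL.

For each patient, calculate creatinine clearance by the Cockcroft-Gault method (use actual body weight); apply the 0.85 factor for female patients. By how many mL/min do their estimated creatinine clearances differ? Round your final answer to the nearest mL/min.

53 mL/min

Patient 1: CrCl = (140 − 23) × 80 / (72 × 1.08) × 0.85 = 9360.0 / 77.76 × 0.85 ≈ 102.3 mL/min
Patient 2: CrCl = (140 − 27) × 73.8 / (72 × 2) × 0.85 = 8339.4 / 144.00 × 0.85 ≈ 49.2 mL/min
|102.3 − 49.2| = 53.1 mL/min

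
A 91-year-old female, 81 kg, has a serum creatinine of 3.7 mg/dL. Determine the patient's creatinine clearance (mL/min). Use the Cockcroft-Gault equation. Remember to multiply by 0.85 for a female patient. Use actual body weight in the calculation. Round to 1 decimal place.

12.7 mL/min

CrCl = (140 − 91) × 81 / (72 × 3.7) × 0.85 = 3969.0 / 266.40 × 0.85 ≈ 12.7 mL/min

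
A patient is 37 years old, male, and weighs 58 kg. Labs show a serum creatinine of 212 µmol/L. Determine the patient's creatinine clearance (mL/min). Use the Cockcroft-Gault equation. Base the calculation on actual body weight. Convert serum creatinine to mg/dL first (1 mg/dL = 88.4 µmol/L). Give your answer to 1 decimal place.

SCr = 212 / 88.4 = 2.398 mg/dL
CrCl = (140 − 37) × 58 / (72 × 2.398) = 5974.0 / 172.66 ≈ 34.6 mL/min

34.6 mL/min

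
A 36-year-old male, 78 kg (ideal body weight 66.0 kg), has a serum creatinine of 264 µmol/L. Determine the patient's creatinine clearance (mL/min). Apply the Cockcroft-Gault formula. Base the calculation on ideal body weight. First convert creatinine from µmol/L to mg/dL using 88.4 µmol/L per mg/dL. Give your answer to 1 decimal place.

SCr = 264 / 88.4 = 2.986 mg/dL
CrCl = (140 − 36) × 66 / (72 × 2.986) = 6864.0 / 214.99 ≈ 31.9 mL/min

31.9 mL/min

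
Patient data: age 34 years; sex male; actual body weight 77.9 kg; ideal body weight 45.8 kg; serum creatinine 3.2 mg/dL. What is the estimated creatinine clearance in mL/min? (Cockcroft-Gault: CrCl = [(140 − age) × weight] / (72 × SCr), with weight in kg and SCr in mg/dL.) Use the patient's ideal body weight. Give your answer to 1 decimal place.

CrCl = (140 − 34) × 45.8 / (72 × 3.2) = 4854.8 / 230.40 ≈ 21.1 mL/min

21.1 mL/min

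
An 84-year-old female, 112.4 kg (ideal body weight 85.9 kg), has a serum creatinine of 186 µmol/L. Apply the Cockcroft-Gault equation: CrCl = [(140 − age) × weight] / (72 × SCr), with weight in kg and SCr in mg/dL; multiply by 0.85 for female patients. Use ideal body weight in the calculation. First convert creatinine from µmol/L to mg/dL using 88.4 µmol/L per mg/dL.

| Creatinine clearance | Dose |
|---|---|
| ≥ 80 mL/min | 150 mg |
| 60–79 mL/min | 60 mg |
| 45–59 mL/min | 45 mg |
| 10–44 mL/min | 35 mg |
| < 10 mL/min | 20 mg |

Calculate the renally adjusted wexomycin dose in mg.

SCr = 186 / 88.4 = 2.104 mg/dL
CrCl = (140 − 84) × 85.9 / (72 × 2.104) × 0.85 = 4810.4 / 151.49 × 0.85 ≈ 27.0 mL/min
CrCl ≈ 27 mL/min → bracket 10–44 mL/min.
Dose for this bracket: 35 mg.

35 mg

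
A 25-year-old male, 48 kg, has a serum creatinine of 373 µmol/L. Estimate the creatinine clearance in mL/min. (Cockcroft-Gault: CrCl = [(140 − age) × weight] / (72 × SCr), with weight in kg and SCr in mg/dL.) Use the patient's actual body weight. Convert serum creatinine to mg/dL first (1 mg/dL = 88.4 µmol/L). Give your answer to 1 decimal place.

18.2 mL/min

SCr = 373 / 88.4 = 4.219 mg/dL
CrCl = (140 − 25) × 48 / (72 × 4.219) = 5520.0 / 303.77 ≈ 18.2 mL/min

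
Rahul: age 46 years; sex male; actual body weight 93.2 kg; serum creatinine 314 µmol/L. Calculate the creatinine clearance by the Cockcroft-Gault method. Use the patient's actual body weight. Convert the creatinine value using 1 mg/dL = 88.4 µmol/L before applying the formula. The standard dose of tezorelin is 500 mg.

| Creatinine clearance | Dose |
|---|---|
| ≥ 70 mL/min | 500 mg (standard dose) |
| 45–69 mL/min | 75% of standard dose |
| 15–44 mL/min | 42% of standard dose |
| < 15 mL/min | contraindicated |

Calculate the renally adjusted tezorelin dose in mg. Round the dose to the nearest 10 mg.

SCr = 314 / 88.4 = 3.552 mg/dL
CrCl = (140 − 46) × 93.2 / (72 × 3.552) = 8760.8 / 255.74 ≈ 34.3 mL/min
CrCl ≈ 34 mL/min → bracket 15–44 mL/min.
42% of 500 mg = 210 mg

210 mg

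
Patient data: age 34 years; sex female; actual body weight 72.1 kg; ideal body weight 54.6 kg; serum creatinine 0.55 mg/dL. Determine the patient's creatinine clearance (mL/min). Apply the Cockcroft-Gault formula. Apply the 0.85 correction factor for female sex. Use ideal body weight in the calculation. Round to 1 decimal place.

124.2 mL/min

CrCl = (140 − 34) × 54.6 / (72 × 0.55) × 0.85 = 5787.6 / 39.60 × 0.85 ≈ 124.2 mL/min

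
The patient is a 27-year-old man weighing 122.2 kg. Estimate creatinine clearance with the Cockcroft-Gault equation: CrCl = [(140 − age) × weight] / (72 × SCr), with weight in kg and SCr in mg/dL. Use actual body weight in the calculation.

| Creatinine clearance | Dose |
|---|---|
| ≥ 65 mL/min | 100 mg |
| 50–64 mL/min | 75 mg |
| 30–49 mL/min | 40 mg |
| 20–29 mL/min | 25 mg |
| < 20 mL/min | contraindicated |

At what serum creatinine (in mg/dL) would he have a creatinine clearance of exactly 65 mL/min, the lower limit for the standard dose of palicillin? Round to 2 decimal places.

2.95 mg/dL

Standard dose requires CrCl ≥ 65 mL/min.
Set (140 − 27) × 122.2 / (72 × SCr) = 65
SCr = (140 − 27) × 122.2 / (72 × 65) = 2.951 mg/dL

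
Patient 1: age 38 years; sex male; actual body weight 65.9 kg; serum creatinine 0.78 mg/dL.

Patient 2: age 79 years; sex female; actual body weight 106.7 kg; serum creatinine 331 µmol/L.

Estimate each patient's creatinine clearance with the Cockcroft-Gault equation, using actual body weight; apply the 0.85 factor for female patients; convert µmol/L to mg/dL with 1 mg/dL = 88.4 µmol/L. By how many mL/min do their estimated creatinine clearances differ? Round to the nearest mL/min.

Patient 1: CrCl = (140 − 38) × 65.9 / (72 × 0.78) = 6721.8 / 56.16 ≈ 119.7 mL/min
Patient 2: SCr = 331 / 88.4 = 3.744 mg/dL
Patient 2: CrCl = (140 − 79) × 106.7 / (72 × 3.744) × 0.85 = 6508.7 / 269.57 × 0.85 ≈ 20.5 mL/min
|119.7 − 20.5| = 99.2 mL/min

99 mL/min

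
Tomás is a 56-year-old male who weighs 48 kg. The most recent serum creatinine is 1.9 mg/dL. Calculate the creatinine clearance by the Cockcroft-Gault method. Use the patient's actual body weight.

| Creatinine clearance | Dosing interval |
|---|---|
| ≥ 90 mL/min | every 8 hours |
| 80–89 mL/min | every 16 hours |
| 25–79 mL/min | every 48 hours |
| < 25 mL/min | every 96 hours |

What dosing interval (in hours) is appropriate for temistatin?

CrCl = (140 − 56) × 48 / (72 × 1.9) = 4032.0 / 136.80 ≈ 29.5 mL/min
CrCl ≈ 29 mL/min → bracket 25–79 mL/min → every 48 hours.

every 48 hours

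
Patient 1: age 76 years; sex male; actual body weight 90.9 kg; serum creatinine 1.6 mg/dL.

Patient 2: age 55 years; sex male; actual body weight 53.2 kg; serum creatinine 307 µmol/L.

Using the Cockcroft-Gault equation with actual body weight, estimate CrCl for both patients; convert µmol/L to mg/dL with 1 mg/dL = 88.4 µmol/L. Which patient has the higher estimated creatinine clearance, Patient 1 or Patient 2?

Patient 1: CrCl = (140 − 76) × 90.9 / (72 × 1.6) = 5817.6 / 115.20 ≈ 50.5 mL/min
Patient 2: SCr = 307 / 88.4 = 3.473 mg/dL
Patient 2: CrCl = (140 − 55) × 53.2 / (72 × 3.473) = 4522.0 / 250.06 ≈ 18.1 mL/min
50.5 vs 18.1 mL/min → Patient 1 is higher.

Patient 1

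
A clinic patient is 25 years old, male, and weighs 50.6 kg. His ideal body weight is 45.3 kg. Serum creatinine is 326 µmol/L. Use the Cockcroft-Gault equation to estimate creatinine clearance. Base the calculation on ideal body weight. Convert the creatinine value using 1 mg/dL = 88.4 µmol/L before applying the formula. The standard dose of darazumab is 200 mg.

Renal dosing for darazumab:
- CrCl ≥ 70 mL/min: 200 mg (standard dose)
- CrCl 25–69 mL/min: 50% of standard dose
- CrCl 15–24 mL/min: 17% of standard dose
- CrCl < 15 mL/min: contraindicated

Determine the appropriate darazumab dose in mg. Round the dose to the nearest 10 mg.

30 mg

SCr = 326 / 88.4 = 3.688 mg/dL
CrCl = (140 − 25) × 45.3 / (72 × 3.688) = 5209.5 / 265.54 ≈ 19.6 mL/min
CrCl ≈ 20 mL/min → bracket 15–24 mL/min.
17% of 200 mg = 34 mg → 30 mg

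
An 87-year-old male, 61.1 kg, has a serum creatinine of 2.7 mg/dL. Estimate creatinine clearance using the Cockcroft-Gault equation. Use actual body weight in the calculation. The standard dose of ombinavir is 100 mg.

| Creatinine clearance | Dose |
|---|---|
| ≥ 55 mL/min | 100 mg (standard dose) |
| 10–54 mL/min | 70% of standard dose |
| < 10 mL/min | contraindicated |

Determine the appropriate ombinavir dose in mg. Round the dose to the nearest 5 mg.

70 mg

CrCl = (140 − 87) × 61.1 / (72 × 2.7) = 3238.3 / 194.40 ≈ 16.7 mL/min
CrCl ≈ 17 mL/min → bracket 10–54 mL/min.
70% of 100 mg = 70 mg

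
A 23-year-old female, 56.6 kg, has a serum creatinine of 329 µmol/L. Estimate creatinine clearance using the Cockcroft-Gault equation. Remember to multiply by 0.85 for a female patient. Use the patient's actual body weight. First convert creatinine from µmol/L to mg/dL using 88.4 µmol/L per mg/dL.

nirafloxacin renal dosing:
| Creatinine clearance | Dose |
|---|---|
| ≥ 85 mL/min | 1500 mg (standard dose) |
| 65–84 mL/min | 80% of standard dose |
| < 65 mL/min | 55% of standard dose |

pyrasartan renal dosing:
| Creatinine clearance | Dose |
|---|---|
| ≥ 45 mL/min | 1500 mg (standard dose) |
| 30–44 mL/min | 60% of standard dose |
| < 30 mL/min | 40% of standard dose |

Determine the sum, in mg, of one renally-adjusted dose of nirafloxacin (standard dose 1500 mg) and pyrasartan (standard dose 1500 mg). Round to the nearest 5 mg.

SCr = 329 / 88.4 = 3.722 mg/dL
CrCl = (140 − 23) × 56.6 / (72 × 3.722) × 0.85 = 6622.2 / 267.98 × 0.85 ≈ 21.0 mL/min
CrCl ≈ 21 mL/min.
nirafloxacin: < 65 mL/min → 55% of 1500 mg = 825 mg.
pyrasartan: < 30 mL/min → 40% of 1500 mg = 600 mg.
Total = 825 + 600 = 1425 mg.

1425 mg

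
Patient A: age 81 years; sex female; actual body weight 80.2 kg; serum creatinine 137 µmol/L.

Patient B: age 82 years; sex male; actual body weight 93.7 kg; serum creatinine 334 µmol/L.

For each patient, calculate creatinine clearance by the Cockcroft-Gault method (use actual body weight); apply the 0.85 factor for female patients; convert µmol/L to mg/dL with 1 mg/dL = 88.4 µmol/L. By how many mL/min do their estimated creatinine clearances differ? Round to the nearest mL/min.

16 mL/min

Patient A: SCr = 137 / 88.4 = 1.55 mg/dL
Patient A: CrCl = (140 − 81) × 80.2 / (72 × 1.55) × 0.85 = 4731.8 / 111.60 × 0.85 ≈ 36.0 mL/min
Patient B: SCr = 334 / 88.4 = 3.778 mg/dL
Patient B: CrCl = (140 − 82) × 93.7 / (72 × 3.778) = 5434.6 / 272.02 ≈ 20.0 mL/min
|36.0 − 20.0| = 16.0 mL/min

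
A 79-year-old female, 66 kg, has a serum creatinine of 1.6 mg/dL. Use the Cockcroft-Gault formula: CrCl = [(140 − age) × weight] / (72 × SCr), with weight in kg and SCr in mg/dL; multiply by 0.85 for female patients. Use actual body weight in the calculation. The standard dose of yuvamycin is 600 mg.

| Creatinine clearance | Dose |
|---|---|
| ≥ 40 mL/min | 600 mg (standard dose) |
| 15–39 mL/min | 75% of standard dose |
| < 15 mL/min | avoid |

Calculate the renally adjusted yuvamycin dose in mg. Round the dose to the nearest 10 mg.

CrCl = (140 − 79) × 66 / (72 × 1.6) × 0.85 = 4026.0 / 115.20 × 0.85 ≈ 29.7 mL/min
CrCl ≈ 30 mL/min → bracket 15–39 mL/min.
75% of 600 mg = 450 mg

450 mg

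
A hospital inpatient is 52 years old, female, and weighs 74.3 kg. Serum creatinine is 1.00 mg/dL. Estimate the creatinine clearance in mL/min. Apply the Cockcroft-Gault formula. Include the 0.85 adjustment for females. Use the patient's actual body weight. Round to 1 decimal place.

77.2 mL/min

CrCl = (140 − 52) × 74.3 / (72 × 1) × 0.85 = 6538.4 / 72.00 × 0.85 ≈ 77.2 mL/min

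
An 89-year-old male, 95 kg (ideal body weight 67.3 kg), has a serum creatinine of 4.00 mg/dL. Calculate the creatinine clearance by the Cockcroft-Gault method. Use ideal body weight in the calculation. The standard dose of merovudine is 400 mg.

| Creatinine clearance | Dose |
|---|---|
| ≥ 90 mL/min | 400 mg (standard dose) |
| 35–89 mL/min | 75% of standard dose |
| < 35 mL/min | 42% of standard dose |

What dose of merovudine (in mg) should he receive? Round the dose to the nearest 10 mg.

170 mg

CrCl = (140 − 89) × 67.3 / (72 × 4) = 3432.3 / 288.00 ≈ 11.9 mL/min
CrCl ≈ 12 mL/min → bracket < 35 mL/min.
42% of 400 mg = 168 mg → 170 mg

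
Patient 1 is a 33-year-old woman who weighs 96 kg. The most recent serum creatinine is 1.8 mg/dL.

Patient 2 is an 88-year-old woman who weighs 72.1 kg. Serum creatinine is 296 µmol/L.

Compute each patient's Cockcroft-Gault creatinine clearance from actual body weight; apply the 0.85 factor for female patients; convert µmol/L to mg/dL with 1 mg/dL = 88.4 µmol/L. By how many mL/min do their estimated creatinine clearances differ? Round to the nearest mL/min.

Patient 1: CrCl = (140 − 33) × 96 / (72 × 1.8) × 0.85 = 10272.0 / 129.60 × 0.85 ≈ 67.4 mL/min
Patient 2: SCr = 296 / 88.4 = 3.348 mg/dL
Patient 2: CrCl = (140 − 88) × 72.1 / (72 × 3.348) × 0.85 = 3749.2 / 241.06 × 0.85 ≈ 13.2 mL/min
|67.4 − 13.2| = 54.2 mL/min

54 mL/min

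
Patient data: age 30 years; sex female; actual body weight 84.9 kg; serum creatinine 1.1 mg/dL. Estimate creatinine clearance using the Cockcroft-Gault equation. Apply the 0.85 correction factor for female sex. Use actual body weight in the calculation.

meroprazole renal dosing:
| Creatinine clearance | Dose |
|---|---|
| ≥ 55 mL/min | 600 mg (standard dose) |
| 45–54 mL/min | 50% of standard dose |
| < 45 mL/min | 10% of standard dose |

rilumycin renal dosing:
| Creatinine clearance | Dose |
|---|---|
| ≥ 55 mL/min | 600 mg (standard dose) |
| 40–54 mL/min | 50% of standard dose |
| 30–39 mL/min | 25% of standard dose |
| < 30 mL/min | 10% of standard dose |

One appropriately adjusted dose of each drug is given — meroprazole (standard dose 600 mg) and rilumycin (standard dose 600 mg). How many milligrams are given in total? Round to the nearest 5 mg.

1200 mg

CrCl = (140 − 30) × 84.9 / (72 × 1.1) × 0.85 = 9339.0 / 79.20 × 0.85 ≈ 100.2 mL/min
CrCl ≈ 100 mL/min.
meroprazole: ≥ 55 mL/min → 100% of 600 mg = 600 mg.
rilumycin: ≥ 55 mL/min → 100% of 600 mg = 600 mg.
Total = 600 + 600 = 1200 mg.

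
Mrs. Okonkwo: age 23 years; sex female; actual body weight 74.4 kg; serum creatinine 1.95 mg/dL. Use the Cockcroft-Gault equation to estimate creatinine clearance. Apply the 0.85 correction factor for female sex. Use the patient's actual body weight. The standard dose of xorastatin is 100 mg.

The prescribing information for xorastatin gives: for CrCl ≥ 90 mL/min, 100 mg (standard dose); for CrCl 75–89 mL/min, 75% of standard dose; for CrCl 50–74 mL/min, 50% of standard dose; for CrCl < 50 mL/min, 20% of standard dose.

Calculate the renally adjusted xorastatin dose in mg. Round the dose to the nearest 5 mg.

CrCl = (140 − 23) × 74.4 / (72 × 1.95) × 0.85 = 8704.8 / 140.40 × 0.85 ≈ 52.7 mL/min
CrCl ≈ 53 mL/min → bracket 50–74 mL/min.
50% of 100 mg = 50 mg

50 mg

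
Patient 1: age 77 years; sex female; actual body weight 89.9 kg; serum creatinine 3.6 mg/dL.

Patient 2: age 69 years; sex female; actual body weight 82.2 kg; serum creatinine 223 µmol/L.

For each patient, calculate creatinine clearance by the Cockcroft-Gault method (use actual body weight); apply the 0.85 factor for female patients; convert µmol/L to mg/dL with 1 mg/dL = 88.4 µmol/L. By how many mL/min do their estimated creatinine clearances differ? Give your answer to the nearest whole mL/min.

Patient 1: CrCl = (140 − 77) × 89.9 / (72 × 3.6) × 0.85 = 5663.7 / 259.20 × 0.85 ≈ 18.6 mL/min
Patient 2: SCr = 223 / 88.4 = 2.523 mg/dL
Patient 2: CrCl = (140 − 69) × 82.2 / (72 × 2.523) × 0.85 = 5836.2 / 181.66 × 0.85 ≈ 27.3 mL/min
|18.6 − 27.3| = 8.7 mL/min

9 mL/min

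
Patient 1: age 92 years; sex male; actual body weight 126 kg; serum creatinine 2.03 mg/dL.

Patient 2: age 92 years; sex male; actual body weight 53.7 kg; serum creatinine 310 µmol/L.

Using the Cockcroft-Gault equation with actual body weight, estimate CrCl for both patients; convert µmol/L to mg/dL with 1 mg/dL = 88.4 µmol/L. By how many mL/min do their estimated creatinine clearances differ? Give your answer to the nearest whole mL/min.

31 mL/min

Patient 1: CrCl = (140 − 92) × 126 / (72 × 2.03) = 6048.0 / 146.16 ≈ 41.4 mL/min
Patient 2: SCr = 310 / 88.4 = 3.507 mg/dL
Patient 2: CrCl = (140 − 92) × 53.7 / (72 × 3.507) = 2577.6 / 252.50 ≈ 10.2 mL/min
|41.4 − 10.2| = 31.2 mL/min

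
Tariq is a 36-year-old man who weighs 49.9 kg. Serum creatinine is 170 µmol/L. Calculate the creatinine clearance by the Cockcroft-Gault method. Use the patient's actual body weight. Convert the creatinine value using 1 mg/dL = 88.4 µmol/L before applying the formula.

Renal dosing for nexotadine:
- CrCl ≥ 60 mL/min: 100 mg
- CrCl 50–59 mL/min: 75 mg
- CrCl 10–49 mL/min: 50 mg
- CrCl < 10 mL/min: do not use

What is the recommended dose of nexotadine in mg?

SCr = 170 / 88.4 = 1.923 mg/dL
CrCl = (140 − 36) × 49.9 / (72 × 1.923) = 5189.6 / 138.46 ≈ 37.5 mL/min
CrCl ≈ 37 mL/min → bracket 10–49 mL/min.
Dose for this bracket: 50 mg.

50 mg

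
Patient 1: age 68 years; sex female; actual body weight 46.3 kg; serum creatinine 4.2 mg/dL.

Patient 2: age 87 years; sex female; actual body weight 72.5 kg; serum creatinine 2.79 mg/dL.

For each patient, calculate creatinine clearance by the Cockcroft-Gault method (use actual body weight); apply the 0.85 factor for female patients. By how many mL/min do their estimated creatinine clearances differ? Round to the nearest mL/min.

7 mL/min

Patient 1: CrCl = (140 − 68) × 46.3 / (72 × 4.2) × 0.85 = 3333.6 / 302.40 × 0.85 ≈ 9.4 mL/min
Patient 2: CrCl = (140 − 87) × 72.5 / (72 × 2.79) × 0.85 = 3842.5 / 200.88 × 0.85 ≈ 16.3 mL/min
|9.4 − 16.3| = 6.9 mL/min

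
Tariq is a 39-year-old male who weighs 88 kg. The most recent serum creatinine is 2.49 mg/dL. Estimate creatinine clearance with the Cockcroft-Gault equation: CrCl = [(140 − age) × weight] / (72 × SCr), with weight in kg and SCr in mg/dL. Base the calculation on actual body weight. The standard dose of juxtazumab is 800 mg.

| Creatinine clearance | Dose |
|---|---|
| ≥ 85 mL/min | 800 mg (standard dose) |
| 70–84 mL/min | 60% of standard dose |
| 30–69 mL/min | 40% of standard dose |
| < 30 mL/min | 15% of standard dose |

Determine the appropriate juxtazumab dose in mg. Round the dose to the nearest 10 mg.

CrCl = (140 − 39) × 88 / (72 × 2.49) = 8888.0 / 179.28 ≈ 49.6 mL/min
CrCl ≈ 50 mL/min → bracket 30–69 mL/min.
40% of 800 mg = 320 mg

320 mg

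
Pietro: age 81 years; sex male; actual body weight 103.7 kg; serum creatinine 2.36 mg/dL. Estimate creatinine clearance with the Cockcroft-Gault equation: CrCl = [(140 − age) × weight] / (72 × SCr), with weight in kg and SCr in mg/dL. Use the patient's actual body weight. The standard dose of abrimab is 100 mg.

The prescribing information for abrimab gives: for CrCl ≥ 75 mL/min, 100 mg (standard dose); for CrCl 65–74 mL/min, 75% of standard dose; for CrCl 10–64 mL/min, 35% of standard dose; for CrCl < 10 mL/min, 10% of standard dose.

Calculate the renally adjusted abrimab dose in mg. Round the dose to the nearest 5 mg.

CrCl = (140 − 81) × 103.7 / (72 × 2.36) = 6118.3 / 169.92 ≈ 36.0 mL/min
CrCl ≈ 36 mL/min → bracket 10–64 mL/min.
35% of 100 mg = 35 mg

35 mg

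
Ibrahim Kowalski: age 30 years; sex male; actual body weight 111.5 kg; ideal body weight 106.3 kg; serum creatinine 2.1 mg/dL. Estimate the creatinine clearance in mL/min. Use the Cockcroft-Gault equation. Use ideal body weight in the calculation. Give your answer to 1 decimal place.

CrCl = (140 − 30) × 106.3 / (72 × 2.1) = 11693.0 / 151.20 ≈ 77.3 mL/min

77.3 mL/min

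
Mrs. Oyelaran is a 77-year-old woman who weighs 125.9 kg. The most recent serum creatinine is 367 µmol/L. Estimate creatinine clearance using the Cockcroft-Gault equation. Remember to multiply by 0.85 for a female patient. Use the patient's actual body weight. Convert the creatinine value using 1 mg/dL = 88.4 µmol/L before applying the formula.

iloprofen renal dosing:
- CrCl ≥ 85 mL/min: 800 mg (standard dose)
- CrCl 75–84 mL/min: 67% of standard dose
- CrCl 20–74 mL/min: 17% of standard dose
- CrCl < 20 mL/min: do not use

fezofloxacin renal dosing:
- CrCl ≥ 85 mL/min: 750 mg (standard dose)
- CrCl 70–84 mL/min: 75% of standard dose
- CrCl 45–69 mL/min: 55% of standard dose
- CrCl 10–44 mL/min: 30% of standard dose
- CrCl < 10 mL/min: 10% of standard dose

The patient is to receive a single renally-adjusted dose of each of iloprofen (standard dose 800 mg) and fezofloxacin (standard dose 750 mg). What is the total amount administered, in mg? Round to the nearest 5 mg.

SCr = 367 / 88.4 = 4.152 mg/dL
CrCl = (140 − 77) × 125.9 / (72 × 4.152) × 0.85 = 7931.7 / 298.94 × 0.85 ≈ 22.6 mL/min
CrCl ≈ 23 mL/min.
iloprofen: 20–74 mL/min → 17% of 800 mg = 136 mg.
fezofloxacin: 10–44 mL/min → 30% of 750 mg = 225 mg.
Total = 136 + 225 = 361 mg.

360 mg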